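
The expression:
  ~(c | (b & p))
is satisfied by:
  {p: False, c: False, b: False}
  {b: True, p: False, c: False}
  {p: True, b: False, c: False}


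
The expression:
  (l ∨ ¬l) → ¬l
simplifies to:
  ¬l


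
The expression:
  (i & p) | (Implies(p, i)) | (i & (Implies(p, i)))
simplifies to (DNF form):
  i | ~p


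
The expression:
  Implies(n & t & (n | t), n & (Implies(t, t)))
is always true.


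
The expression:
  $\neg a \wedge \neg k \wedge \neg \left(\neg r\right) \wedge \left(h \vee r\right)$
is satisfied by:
  {r: True, k: False, a: False}


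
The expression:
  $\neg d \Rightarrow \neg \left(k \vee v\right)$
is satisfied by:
  {d: True, v: False, k: False}
  {d: True, k: True, v: False}
  {d: True, v: True, k: False}
  {d: True, k: True, v: True}
  {k: False, v: False, d: False}


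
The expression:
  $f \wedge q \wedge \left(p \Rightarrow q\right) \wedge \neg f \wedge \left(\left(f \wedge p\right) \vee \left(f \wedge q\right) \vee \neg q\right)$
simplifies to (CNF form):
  $\text{False}$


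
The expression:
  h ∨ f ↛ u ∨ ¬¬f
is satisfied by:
  {h: True, f: True}
  {h: True, f: False}
  {f: True, h: False}


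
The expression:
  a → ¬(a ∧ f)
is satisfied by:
  {a: False, f: False}
  {f: True, a: False}
  {a: True, f: False}


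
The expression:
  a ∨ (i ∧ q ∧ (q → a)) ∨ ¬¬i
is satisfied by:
  {i: True, a: True}
  {i: True, a: False}
  {a: True, i: False}


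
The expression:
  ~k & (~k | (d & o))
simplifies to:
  ~k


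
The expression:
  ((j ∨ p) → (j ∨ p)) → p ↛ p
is never true.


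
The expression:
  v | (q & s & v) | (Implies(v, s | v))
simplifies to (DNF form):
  True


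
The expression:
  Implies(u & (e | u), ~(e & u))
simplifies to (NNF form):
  ~e | ~u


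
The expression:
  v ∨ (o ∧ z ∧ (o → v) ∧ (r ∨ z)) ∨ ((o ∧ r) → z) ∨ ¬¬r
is always true.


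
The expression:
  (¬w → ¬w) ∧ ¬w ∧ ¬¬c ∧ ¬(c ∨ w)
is never true.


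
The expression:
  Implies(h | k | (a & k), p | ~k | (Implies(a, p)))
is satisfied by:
  {p: True, k: False, a: False}
  {k: False, a: False, p: False}
  {a: True, p: True, k: False}
  {a: True, k: False, p: False}
  {p: True, k: True, a: False}
  {k: True, p: False, a: False}
  {a: True, k: True, p: True}


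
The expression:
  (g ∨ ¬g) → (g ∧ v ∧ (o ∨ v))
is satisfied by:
  {g: True, v: True}


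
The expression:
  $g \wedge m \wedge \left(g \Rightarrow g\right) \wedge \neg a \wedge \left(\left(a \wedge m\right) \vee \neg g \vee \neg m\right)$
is never true.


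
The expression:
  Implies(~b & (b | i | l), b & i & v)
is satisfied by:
  {b: True, l: False, i: False}
  {b: True, i: True, l: False}
  {b: True, l: True, i: False}
  {b: True, i: True, l: True}
  {i: False, l: False, b: False}


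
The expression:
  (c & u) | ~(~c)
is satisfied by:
  {c: True}


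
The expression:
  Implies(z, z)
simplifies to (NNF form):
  True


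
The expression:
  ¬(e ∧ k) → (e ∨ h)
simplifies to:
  e ∨ h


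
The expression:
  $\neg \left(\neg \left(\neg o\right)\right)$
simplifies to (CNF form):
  $\neg o$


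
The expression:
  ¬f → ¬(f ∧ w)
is always true.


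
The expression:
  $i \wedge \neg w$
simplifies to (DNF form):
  $i \wedge \neg w$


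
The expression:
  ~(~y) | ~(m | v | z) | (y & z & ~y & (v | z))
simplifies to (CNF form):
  (y | ~m) & (y | ~v) & (y | ~z)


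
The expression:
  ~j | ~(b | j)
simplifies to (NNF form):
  ~j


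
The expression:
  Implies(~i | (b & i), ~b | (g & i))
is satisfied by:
  {i: True, g: True, b: False}
  {i: True, g: False, b: False}
  {g: True, i: False, b: False}
  {i: False, g: False, b: False}
  {i: True, b: True, g: True}


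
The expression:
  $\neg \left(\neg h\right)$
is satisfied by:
  {h: True}


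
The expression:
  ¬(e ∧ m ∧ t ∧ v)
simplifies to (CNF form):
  ¬e ∨ ¬m ∨ ¬t ∨ ¬v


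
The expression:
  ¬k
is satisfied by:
  {k: False}


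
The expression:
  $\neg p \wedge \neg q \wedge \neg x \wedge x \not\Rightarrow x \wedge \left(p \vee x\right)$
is never true.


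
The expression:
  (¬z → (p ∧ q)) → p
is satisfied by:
  {p: True, z: False}
  {z: False, p: False}
  {z: True, p: True}


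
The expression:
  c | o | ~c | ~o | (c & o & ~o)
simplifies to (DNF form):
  True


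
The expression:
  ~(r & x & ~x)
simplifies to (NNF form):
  True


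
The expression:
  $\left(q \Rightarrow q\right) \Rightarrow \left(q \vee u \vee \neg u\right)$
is always true.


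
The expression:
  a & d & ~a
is never true.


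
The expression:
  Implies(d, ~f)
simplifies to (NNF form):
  ~d | ~f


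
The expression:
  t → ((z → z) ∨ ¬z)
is always true.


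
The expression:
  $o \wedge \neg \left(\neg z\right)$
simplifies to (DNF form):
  $o \wedge z$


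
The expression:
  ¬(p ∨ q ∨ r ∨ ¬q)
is never true.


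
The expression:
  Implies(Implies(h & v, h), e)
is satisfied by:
  {e: True}


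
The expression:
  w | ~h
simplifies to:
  w | ~h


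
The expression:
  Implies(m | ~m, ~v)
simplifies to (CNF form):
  ~v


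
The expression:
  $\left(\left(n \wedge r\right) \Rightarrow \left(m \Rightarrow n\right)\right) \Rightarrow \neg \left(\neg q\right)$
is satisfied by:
  {q: True}


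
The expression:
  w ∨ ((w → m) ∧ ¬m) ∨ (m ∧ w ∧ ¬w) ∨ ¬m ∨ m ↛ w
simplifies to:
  True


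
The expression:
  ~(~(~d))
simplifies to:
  ~d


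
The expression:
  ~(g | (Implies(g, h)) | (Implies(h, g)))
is never true.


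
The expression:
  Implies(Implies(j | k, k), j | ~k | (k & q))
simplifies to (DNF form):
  j | q | ~k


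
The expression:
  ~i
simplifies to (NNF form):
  ~i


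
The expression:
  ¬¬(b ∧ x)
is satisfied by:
  {b: True, x: True}


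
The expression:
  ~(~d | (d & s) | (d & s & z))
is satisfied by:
  {d: True, s: False}


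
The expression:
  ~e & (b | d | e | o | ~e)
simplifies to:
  ~e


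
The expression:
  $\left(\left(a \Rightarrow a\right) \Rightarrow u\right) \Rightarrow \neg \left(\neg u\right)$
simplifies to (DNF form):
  $\text{True}$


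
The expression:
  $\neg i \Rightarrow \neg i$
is always true.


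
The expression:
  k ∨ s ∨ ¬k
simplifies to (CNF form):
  True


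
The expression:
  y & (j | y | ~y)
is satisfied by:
  {y: True}


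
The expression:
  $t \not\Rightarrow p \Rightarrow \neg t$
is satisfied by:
  {p: True, t: False}
  {t: False, p: False}
  {t: True, p: True}


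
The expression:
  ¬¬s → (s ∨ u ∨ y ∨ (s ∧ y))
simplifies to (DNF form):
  True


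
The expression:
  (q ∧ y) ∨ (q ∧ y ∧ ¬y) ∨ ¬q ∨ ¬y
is always true.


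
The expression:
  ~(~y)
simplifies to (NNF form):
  y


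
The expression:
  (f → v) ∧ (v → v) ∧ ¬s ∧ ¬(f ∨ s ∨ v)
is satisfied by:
  {v: False, f: False, s: False}


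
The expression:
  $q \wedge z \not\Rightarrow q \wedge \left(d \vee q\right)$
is never true.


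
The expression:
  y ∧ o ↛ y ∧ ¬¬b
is never true.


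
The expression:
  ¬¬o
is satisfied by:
  {o: True}


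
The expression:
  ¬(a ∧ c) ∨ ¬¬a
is always true.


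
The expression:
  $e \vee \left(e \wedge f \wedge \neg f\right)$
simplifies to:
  $e$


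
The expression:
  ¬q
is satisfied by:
  {q: False}


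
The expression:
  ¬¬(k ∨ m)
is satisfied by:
  {k: True, m: True}
  {k: True, m: False}
  {m: True, k: False}


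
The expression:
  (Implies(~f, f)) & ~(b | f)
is never true.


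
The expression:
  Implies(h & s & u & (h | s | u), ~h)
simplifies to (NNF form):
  ~h | ~s | ~u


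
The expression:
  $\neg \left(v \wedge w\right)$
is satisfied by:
  {w: False, v: False}
  {v: True, w: False}
  {w: True, v: False}


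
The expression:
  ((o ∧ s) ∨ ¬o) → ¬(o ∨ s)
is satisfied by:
  {s: False}


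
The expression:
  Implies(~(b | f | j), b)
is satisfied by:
  {b: True, f: True, j: True}
  {b: True, f: True, j: False}
  {b: True, j: True, f: False}
  {b: True, j: False, f: False}
  {f: True, j: True, b: False}
  {f: True, j: False, b: False}
  {j: True, f: False, b: False}


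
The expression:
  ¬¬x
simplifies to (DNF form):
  x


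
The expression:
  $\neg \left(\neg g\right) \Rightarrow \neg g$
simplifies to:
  $\neg g$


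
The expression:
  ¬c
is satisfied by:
  {c: False}


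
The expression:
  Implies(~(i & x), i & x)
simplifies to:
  i & x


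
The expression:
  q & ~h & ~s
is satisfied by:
  {q: True, h: False, s: False}


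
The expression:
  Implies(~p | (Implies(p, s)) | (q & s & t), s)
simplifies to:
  p | s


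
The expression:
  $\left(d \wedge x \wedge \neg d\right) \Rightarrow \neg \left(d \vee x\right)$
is always true.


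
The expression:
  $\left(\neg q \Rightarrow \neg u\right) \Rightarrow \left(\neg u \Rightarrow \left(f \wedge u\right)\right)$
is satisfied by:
  {u: True}


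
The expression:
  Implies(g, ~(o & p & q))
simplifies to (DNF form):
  ~g | ~o | ~p | ~q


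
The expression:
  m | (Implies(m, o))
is always true.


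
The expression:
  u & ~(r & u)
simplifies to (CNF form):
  u & ~r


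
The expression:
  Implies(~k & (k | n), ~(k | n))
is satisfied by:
  {k: True, n: False}
  {n: False, k: False}
  {n: True, k: True}


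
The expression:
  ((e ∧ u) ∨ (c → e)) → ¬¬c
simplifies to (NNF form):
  c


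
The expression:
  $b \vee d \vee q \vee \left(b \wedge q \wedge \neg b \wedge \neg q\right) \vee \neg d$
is always true.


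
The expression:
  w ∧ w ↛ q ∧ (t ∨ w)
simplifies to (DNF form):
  w ∧ ¬q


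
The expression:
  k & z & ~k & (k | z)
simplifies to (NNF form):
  False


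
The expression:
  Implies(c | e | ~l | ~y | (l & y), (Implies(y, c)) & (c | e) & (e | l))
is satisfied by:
  {l: True, e: True, c: True, y: False}
  {e: True, c: True, y: False, l: False}
  {l: True, e: True, c: True, y: True}
  {e: True, c: True, y: True, l: False}
  {e: True, l: True, y: False, c: False}
  {e: True, y: False, c: False, l: False}
  {l: True, c: True, y: False, e: False}
  {l: True, c: True, y: True, e: False}


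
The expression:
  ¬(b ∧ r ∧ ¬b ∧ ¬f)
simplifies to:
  True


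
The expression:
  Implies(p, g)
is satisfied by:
  {g: True, p: False}
  {p: False, g: False}
  {p: True, g: True}


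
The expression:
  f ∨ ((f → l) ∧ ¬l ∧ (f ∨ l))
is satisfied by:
  {f: True}


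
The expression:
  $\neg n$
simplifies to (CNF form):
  $\neg n$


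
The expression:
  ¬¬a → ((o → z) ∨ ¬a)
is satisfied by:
  {z: True, o: False, a: False}
  {o: False, a: False, z: False}
  {a: True, z: True, o: False}
  {a: True, o: False, z: False}
  {z: True, o: True, a: False}
  {o: True, z: False, a: False}
  {a: True, o: True, z: True}


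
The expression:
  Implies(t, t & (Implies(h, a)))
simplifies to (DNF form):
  a | ~h | ~t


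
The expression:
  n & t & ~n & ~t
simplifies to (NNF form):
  False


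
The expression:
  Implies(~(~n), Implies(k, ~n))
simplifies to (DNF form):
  ~k | ~n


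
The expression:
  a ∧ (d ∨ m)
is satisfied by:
  {a: True, d: True, m: True}
  {a: True, d: True, m: False}
  {a: True, m: True, d: False}


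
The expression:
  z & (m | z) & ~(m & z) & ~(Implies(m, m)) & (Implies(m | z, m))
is never true.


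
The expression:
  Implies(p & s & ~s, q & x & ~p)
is always true.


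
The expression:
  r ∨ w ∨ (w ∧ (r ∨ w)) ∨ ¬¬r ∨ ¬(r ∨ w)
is always true.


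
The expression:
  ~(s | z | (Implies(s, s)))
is never true.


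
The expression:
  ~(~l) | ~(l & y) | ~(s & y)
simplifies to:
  True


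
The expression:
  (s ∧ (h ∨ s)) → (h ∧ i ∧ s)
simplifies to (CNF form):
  (h ∨ ¬s) ∧ (i ∨ ¬s)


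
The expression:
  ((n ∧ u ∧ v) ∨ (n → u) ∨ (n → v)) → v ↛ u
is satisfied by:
  {n: True, v: True, u: False}
  {n: True, u: False, v: False}
  {v: True, u: False, n: False}


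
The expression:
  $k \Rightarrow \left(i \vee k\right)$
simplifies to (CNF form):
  $\text{True}$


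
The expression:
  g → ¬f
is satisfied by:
  {g: False, f: False}
  {f: True, g: False}
  {g: True, f: False}


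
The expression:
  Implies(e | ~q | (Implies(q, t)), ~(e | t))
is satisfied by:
  {e: False, t: False}


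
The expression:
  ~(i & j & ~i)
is always true.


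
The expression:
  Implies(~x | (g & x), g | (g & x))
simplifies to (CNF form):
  g | x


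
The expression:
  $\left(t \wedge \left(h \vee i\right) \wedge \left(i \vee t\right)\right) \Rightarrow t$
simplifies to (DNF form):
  $\text{True}$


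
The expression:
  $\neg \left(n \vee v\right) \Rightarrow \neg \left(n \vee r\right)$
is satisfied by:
  {n: True, v: True, r: False}
  {n: True, v: False, r: False}
  {v: True, n: False, r: False}
  {n: False, v: False, r: False}
  {r: True, n: True, v: True}
  {r: True, n: True, v: False}
  {r: True, v: True, n: False}


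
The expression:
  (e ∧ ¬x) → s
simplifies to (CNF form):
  s ∨ x ∨ ¬e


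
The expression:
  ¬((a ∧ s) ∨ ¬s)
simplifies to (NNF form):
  s ∧ ¬a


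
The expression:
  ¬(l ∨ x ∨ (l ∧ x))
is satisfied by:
  {x: False, l: False}


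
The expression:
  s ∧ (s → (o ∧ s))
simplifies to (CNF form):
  o ∧ s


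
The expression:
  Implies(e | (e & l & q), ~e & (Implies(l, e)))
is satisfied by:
  {e: False}


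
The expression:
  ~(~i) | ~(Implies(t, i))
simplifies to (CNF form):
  i | t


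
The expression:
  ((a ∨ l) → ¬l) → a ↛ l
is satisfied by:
  {a: True, l: True}
  {a: True, l: False}
  {l: True, a: False}


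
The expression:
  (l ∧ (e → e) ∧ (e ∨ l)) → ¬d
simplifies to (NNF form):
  ¬d ∨ ¬l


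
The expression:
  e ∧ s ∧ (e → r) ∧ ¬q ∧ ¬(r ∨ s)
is never true.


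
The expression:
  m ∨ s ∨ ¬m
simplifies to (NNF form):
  True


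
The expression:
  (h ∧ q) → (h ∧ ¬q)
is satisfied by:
  {h: False, q: False}
  {q: True, h: False}
  {h: True, q: False}


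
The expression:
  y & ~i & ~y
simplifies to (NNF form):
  False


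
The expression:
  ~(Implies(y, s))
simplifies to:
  y & ~s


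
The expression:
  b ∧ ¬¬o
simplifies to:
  b ∧ o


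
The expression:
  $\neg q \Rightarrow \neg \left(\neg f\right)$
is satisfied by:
  {q: True, f: True}
  {q: True, f: False}
  {f: True, q: False}


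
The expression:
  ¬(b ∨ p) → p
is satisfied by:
  {b: True, p: True}
  {b: True, p: False}
  {p: True, b: False}


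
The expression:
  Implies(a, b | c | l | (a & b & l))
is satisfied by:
  {b: True, l: True, c: True, a: False}
  {b: True, l: True, c: False, a: False}
  {b: True, c: True, l: False, a: False}
  {b: True, c: False, l: False, a: False}
  {l: True, c: True, b: False, a: False}
  {l: True, b: False, c: False, a: False}
  {l: False, c: True, b: False, a: False}
  {l: False, b: False, c: False, a: False}
  {b: True, a: True, l: True, c: True}
  {b: True, a: True, l: True, c: False}
  {b: True, a: True, c: True, l: False}
  {b: True, a: True, c: False, l: False}
  {a: True, l: True, c: True, b: False}
  {a: True, l: True, c: False, b: False}
  {a: True, c: True, l: False, b: False}


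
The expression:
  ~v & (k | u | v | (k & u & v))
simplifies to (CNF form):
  ~v & (k | u)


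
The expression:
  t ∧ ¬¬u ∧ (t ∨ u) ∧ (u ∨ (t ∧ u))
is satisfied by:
  {t: True, u: True}


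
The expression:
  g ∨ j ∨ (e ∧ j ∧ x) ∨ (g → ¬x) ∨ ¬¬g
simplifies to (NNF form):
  True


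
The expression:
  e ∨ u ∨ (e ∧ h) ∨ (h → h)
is always true.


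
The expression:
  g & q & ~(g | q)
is never true.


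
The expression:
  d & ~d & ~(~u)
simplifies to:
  False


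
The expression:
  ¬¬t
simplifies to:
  t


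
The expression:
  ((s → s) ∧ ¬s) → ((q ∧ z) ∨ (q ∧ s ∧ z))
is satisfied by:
  {z: True, s: True, q: True}
  {z: True, s: True, q: False}
  {s: True, q: True, z: False}
  {s: True, q: False, z: False}
  {z: True, q: True, s: False}


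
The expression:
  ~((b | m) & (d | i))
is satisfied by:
  {m: False, i: False, d: False, b: False}
  {b: True, m: False, i: False, d: False}
  {d: True, m: False, i: False, b: False}
  {i: True, d: False, m: False, b: False}
  {d: True, i: True, m: False, b: False}
  {m: True, d: False, i: False, b: False}
  {b: True, m: True, d: False, i: False}


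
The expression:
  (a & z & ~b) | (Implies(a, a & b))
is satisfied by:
  {b: True, z: True, a: False}
  {b: True, z: False, a: False}
  {z: True, b: False, a: False}
  {b: False, z: False, a: False}
  {b: True, a: True, z: True}
  {b: True, a: True, z: False}
  {a: True, z: True, b: False}


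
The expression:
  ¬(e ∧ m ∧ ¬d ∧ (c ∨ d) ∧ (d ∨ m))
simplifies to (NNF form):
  d ∨ ¬c ∨ ¬e ∨ ¬m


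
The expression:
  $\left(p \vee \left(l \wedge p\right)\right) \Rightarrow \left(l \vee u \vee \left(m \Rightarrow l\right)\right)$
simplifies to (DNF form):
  $l \vee u \vee \neg m \vee \neg p$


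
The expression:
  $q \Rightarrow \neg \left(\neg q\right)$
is always true.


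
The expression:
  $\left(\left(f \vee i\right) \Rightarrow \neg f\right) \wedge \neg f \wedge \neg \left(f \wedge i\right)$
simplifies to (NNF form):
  $\neg f$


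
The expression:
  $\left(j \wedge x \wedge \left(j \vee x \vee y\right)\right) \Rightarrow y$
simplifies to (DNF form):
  $y \vee \neg j \vee \neg x$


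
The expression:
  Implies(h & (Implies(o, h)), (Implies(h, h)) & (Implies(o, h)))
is always true.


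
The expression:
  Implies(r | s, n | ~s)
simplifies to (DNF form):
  n | ~s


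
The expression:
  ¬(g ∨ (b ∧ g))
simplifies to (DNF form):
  ¬g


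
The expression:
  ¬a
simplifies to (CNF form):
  ¬a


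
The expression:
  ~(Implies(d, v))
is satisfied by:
  {d: True, v: False}


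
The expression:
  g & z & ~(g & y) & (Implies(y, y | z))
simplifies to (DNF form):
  g & z & ~y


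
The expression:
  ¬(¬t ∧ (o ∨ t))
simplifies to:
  t ∨ ¬o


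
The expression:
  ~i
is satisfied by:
  {i: False}


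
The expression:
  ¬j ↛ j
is always true.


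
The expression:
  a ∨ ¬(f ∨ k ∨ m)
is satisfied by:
  {a: True, m: False, k: False, f: False}
  {f: True, a: True, m: False, k: False}
  {a: True, k: True, m: False, f: False}
  {f: True, a: True, k: True, m: False}
  {a: True, m: True, k: False, f: False}
  {a: True, f: True, m: True, k: False}
  {a: True, k: True, m: True, f: False}
  {f: True, a: True, k: True, m: True}
  {f: False, m: False, k: False, a: False}


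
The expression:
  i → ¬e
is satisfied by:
  {e: False, i: False}
  {i: True, e: False}
  {e: True, i: False}


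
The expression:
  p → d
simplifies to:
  d ∨ ¬p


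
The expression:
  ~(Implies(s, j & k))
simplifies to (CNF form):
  s & (~j | ~k)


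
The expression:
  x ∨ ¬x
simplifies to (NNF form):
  True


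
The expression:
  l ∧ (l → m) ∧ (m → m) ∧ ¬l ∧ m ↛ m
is never true.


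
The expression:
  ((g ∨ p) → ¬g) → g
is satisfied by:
  {g: True}


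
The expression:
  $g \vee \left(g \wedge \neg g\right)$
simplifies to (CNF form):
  $g$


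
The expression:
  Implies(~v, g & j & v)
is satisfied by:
  {v: True}


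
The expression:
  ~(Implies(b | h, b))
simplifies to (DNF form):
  h & ~b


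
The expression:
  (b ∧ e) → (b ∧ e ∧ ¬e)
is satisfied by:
  {e: False, b: False}
  {b: True, e: False}
  {e: True, b: False}


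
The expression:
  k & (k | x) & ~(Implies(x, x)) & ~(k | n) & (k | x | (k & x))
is never true.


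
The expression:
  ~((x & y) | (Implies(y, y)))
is never true.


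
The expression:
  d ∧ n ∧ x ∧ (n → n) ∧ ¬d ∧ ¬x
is never true.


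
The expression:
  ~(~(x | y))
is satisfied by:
  {y: True, x: True}
  {y: True, x: False}
  {x: True, y: False}


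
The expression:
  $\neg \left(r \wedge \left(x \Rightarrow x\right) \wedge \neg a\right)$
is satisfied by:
  {a: True, r: False}
  {r: False, a: False}
  {r: True, a: True}


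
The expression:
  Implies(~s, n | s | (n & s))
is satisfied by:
  {n: True, s: True}
  {n: True, s: False}
  {s: True, n: False}


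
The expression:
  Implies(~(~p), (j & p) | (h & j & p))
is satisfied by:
  {j: True, p: False}
  {p: False, j: False}
  {p: True, j: True}


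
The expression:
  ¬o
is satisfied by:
  {o: False}


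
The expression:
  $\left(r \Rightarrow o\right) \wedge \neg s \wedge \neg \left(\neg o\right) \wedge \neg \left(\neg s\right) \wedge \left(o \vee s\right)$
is never true.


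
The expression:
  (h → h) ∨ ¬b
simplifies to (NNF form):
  True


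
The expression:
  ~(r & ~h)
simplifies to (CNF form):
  h | ~r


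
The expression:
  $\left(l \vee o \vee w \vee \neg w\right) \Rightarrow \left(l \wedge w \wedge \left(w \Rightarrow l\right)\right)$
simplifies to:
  $l \wedge w$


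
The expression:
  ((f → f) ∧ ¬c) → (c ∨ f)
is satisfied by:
  {c: True, f: True}
  {c: True, f: False}
  {f: True, c: False}


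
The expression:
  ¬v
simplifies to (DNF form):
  ¬v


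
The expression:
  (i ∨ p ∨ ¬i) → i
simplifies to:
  i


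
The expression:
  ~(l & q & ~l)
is always true.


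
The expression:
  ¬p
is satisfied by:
  {p: False}


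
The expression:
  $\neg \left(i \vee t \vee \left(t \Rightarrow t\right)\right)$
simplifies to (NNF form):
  $\text{False}$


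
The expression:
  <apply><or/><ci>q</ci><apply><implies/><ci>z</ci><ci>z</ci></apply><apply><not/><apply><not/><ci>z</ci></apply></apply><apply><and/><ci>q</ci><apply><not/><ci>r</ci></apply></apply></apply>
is always true.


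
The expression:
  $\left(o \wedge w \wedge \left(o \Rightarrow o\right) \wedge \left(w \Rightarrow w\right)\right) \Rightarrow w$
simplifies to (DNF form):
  $\text{True}$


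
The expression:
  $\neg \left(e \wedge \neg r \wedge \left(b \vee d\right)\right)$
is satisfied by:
  {r: True, d: False, e: False, b: False}
  {r: True, b: True, d: False, e: False}
  {r: True, d: True, e: False, b: False}
  {r: True, b: True, d: True, e: False}
  {b: False, d: False, e: False, r: False}
  {b: True, d: False, e: False, r: False}
  {d: True, b: False, e: False, r: False}
  {b: True, d: True, e: False, r: False}
  {e: True, r: True, b: False, d: False}
  {b: True, e: True, r: True, d: False}
  {e: True, r: True, d: True, b: False}
  {b: True, e: True, r: True, d: True}
  {e: True, r: False, d: False, b: False}


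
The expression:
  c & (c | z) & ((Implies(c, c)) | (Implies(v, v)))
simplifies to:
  c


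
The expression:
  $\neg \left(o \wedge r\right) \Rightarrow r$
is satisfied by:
  {r: True}


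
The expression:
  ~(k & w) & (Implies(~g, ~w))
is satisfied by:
  {g: True, w: False, k: False}
  {g: False, w: False, k: False}
  {k: True, g: True, w: False}
  {k: True, g: False, w: False}
  {w: True, g: True, k: False}


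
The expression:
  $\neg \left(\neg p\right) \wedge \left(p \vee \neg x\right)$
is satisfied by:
  {p: True}


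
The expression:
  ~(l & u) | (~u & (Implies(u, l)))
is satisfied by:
  {l: False, u: False}
  {u: True, l: False}
  {l: True, u: False}


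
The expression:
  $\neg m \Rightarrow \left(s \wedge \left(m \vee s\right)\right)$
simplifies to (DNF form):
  $m \vee s$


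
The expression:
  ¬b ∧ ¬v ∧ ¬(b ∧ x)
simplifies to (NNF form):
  ¬b ∧ ¬v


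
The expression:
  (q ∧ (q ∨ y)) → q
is always true.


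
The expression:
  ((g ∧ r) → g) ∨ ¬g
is always true.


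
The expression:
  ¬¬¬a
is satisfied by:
  {a: False}


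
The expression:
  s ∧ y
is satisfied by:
  {s: True, y: True}


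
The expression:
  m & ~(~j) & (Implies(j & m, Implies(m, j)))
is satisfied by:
  {m: True, j: True}


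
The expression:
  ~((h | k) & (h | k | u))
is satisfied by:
  {h: False, k: False}


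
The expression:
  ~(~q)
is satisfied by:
  {q: True}


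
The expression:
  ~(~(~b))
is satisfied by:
  {b: False}


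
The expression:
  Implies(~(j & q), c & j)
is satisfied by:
  {j: True, q: True, c: True}
  {j: True, q: True, c: False}
  {j: True, c: True, q: False}


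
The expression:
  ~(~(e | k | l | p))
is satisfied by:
  {p: True, k: True, l: True, e: True}
  {p: True, k: True, l: True, e: False}
  {p: True, k: True, e: True, l: False}
  {p: True, k: True, e: False, l: False}
  {p: True, l: True, e: True, k: False}
  {p: True, l: True, e: False, k: False}
  {p: True, l: False, e: True, k: False}
  {p: True, l: False, e: False, k: False}
  {k: True, l: True, e: True, p: False}
  {k: True, l: True, e: False, p: False}
  {k: True, e: True, l: False, p: False}
  {k: True, e: False, l: False, p: False}
  {l: True, e: True, k: False, p: False}
  {l: True, k: False, e: False, p: False}
  {e: True, k: False, l: False, p: False}


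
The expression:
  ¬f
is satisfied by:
  {f: False}


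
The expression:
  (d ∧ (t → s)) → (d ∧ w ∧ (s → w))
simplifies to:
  w ∨ (t ∧ ¬s) ∨ ¬d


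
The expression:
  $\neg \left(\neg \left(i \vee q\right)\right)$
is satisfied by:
  {i: True, q: True}
  {i: True, q: False}
  {q: True, i: False}


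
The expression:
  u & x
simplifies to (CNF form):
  u & x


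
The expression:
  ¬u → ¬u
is always true.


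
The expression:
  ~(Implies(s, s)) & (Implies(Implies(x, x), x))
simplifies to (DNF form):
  False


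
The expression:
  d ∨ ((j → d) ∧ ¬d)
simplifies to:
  d ∨ ¬j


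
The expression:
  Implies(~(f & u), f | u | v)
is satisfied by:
  {v: True, u: True, f: True}
  {v: True, u: True, f: False}
  {v: True, f: True, u: False}
  {v: True, f: False, u: False}
  {u: True, f: True, v: False}
  {u: True, f: False, v: False}
  {f: True, u: False, v: False}


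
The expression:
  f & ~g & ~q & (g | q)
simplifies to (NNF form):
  False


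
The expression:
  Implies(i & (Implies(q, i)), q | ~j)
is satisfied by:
  {q: True, i: False, j: False}
  {q: False, i: False, j: False}
  {j: True, q: True, i: False}
  {j: True, q: False, i: False}
  {i: True, q: True, j: False}
  {i: True, q: False, j: False}
  {i: True, j: True, q: True}


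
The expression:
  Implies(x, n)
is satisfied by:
  {n: True, x: False}
  {x: False, n: False}
  {x: True, n: True}


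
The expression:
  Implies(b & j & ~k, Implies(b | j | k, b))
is always true.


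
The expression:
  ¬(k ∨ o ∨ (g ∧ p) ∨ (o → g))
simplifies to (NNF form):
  False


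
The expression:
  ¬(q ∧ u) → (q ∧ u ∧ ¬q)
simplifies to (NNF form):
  q ∧ u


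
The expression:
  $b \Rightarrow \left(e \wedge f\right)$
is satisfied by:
  {e: True, f: True, b: False}
  {e: True, f: False, b: False}
  {f: True, e: False, b: False}
  {e: False, f: False, b: False}
  {b: True, e: True, f: True}


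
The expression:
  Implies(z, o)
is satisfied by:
  {o: True, z: False}
  {z: False, o: False}
  {z: True, o: True}


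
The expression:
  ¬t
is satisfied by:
  {t: False}


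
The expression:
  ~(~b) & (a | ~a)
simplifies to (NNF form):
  b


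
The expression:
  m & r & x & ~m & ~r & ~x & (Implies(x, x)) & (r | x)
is never true.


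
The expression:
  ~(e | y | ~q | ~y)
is never true.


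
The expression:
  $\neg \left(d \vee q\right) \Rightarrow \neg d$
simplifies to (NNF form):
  $\text{True}$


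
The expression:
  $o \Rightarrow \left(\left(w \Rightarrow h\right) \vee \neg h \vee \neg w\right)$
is always true.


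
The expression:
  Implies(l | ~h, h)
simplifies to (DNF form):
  h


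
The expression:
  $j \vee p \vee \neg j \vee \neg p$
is always true.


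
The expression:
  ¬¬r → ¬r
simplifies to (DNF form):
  ¬r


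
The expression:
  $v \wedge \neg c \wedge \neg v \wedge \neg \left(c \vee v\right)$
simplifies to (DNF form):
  $\text{False}$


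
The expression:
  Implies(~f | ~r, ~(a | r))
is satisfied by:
  {f: True, a: False, r: False}
  {a: False, r: False, f: False}
  {r: True, f: True, a: False}
  {r: True, f: True, a: True}


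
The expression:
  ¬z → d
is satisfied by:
  {d: True, z: True}
  {d: True, z: False}
  {z: True, d: False}


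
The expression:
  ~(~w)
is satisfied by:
  {w: True}


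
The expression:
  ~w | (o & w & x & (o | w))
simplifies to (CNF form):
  (o | ~w) & (x | ~w)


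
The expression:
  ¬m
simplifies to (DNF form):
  ¬m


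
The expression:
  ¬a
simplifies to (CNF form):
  ¬a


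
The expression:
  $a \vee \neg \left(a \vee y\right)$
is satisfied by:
  {a: True, y: False}
  {y: False, a: False}
  {y: True, a: True}


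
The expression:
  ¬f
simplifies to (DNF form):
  ¬f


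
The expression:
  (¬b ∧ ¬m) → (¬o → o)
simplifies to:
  b ∨ m ∨ o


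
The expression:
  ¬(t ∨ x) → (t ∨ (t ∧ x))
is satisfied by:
  {x: True, t: True}
  {x: True, t: False}
  {t: True, x: False}


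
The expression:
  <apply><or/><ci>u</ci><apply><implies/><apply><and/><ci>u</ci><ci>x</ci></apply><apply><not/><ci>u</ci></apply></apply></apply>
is always true.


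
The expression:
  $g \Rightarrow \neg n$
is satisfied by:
  {g: False, n: False}
  {n: True, g: False}
  {g: True, n: False}


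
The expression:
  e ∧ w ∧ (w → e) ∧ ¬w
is never true.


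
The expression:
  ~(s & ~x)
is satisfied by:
  {x: True, s: False}
  {s: False, x: False}
  {s: True, x: True}


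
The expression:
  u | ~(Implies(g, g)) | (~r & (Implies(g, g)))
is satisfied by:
  {u: True, r: False}
  {r: False, u: False}
  {r: True, u: True}


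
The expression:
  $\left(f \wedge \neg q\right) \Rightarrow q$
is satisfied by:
  {q: True, f: False}
  {f: False, q: False}
  {f: True, q: True}


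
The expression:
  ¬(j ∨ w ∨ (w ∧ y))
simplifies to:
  ¬j ∧ ¬w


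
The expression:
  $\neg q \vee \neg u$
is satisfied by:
  {u: False, q: False}
  {q: True, u: False}
  {u: True, q: False}


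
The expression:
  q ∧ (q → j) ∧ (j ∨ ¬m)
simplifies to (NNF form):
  j ∧ q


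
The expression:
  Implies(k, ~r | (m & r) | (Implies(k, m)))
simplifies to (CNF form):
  m | ~k | ~r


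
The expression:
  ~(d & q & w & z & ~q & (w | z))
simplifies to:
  True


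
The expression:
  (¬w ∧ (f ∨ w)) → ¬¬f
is always true.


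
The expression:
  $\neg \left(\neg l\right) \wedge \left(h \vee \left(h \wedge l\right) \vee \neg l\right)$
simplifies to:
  $h \wedge l$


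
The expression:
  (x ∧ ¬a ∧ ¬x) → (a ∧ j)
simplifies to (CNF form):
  True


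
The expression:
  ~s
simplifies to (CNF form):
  ~s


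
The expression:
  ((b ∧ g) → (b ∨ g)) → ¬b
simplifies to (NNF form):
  ¬b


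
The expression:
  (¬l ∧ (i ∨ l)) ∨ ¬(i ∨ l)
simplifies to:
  ¬l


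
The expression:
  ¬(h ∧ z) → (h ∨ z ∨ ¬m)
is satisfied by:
  {h: True, z: True, m: False}
  {h: True, m: False, z: False}
  {z: True, m: False, h: False}
  {z: False, m: False, h: False}
  {h: True, z: True, m: True}
  {h: True, m: True, z: False}
  {z: True, m: True, h: False}


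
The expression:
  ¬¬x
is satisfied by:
  {x: True}


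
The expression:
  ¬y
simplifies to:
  ¬y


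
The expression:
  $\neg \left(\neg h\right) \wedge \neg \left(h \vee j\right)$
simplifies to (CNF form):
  $\text{False}$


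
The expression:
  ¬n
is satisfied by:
  {n: False}


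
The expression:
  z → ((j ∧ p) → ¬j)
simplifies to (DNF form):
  ¬j ∨ ¬p ∨ ¬z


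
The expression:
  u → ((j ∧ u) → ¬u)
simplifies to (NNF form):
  ¬j ∨ ¬u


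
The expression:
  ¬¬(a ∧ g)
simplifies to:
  a ∧ g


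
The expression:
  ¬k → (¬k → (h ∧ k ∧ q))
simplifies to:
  k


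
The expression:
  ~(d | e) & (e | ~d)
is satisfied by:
  {d: False, e: False}


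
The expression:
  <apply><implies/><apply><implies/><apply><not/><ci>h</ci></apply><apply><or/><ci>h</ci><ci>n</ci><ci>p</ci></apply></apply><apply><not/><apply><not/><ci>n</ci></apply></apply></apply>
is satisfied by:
  {n: True, h: False, p: False}
  {n: True, p: True, h: False}
  {n: True, h: True, p: False}
  {n: True, p: True, h: True}
  {p: False, h: False, n: False}


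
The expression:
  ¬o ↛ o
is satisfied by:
  {o: False}


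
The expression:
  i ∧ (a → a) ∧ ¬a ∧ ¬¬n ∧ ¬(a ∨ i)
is never true.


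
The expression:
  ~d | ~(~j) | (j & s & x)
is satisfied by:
  {j: True, d: False}
  {d: False, j: False}
  {d: True, j: True}


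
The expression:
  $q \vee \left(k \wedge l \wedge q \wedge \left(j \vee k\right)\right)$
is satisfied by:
  {q: True}


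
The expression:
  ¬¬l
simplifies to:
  l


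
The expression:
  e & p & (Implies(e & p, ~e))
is never true.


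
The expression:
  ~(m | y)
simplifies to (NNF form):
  ~m & ~y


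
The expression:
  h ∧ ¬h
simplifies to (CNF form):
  False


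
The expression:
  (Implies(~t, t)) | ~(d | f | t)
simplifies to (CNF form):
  (t | ~d) & (t | ~f)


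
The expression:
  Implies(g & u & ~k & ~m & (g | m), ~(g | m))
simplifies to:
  k | m | ~g | ~u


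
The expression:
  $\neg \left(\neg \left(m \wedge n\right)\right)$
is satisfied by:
  {m: True, n: True}


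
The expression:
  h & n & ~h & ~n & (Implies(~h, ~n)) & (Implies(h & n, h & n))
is never true.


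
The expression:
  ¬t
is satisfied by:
  {t: False}


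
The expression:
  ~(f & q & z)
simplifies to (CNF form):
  ~f | ~q | ~z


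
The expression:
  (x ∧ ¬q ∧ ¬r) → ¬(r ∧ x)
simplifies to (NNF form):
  True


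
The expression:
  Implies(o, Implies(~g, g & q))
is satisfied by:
  {g: True, o: False}
  {o: False, g: False}
  {o: True, g: True}


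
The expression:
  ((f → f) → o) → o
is always true.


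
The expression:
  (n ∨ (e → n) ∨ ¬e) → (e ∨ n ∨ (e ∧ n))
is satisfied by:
  {n: True, e: True}
  {n: True, e: False}
  {e: True, n: False}


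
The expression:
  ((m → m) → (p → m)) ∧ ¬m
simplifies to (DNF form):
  ¬m ∧ ¬p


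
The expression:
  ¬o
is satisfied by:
  {o: False}


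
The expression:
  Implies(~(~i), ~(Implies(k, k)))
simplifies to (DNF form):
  ~i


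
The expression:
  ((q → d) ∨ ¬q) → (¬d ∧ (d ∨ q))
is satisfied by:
  {q: True, d: False}


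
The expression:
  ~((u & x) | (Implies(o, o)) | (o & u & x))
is never true.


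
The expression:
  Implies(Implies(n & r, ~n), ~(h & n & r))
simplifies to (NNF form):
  True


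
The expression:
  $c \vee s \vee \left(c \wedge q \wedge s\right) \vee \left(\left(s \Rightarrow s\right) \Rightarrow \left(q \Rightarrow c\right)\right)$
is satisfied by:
  {c: True, s: True, q: False}
  {c: True, s: False, q: False}
  {s: True, c: False, q: False}
  {c: False, s: False, q: False}
  {c: True, q: True, s: True}
  {c: True, q: True, s: False}
  {q: True, s: True, c: False}


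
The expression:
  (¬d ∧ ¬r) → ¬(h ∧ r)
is always true.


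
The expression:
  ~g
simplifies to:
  ~g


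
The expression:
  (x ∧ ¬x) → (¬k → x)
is always true.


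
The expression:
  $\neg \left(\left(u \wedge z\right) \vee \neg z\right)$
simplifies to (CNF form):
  $z \wedge \neg u$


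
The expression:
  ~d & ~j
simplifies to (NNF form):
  ~d & ~j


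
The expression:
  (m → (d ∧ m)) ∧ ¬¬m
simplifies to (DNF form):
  d ∧ m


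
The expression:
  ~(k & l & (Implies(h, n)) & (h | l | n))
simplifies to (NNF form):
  ~k | ~l | (h & ~n)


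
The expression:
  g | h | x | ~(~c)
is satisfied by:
  {x: True, c: True, h: True, g: True}
  {x: True, c: True, h: True, g: False}
  {x: True, c: True, g: True, h: False}
  {x: True, c: True, g: False, h: False}
  {x: True, h: True, g: True, c: False}
  {x: True, h: True, g: False, c: False}
  {x: True, h: False, g: True, c: False}
  {x: True, h: False, g: False, c: False}
  {c: True, h: True, g: True, x: False}
  {c: True, h: True, g: False, x: False}
  {c: True, g: True, h: False, x: False}
  {c: True, g: False, h: False, x: False}
  {h: True, g: True, c: False, x: False}
  {h: True, c: False, g: False, x: False}
  {g: True, c: False, h: False, x: False}


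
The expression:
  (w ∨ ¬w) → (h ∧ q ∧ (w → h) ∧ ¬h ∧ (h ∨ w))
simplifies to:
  False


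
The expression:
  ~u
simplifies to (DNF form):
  ~u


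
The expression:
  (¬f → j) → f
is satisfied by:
  {f: True, j: False}
  {j: False, f: False}
  {j: True, f: True}


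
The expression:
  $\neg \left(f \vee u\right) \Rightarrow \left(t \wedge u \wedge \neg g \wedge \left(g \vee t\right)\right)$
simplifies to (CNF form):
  $f \vee u$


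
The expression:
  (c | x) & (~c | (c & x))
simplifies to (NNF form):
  x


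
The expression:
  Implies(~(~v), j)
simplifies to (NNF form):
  j | ~v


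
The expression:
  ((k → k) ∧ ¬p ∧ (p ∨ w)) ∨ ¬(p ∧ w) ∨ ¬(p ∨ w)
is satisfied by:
  {p: False, w: False}
  {w: True, p: False}
  {p: True, w: False}


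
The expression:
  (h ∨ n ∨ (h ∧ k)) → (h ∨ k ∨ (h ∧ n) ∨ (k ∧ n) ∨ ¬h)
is always true.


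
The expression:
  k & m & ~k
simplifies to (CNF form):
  False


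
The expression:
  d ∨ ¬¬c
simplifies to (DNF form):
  c ∨ d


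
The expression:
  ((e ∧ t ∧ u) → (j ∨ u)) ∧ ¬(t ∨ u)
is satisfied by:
  {u: False, t: False}


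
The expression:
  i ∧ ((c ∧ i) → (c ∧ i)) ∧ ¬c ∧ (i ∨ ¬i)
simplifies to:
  i ∧ ¬c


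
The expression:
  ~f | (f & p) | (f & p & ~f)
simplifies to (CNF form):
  p | ~f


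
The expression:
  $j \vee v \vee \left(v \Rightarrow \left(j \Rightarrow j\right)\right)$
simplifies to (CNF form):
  $\text{True}$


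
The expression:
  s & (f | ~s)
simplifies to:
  f & s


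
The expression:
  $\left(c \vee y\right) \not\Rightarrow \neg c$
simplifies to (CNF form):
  $c$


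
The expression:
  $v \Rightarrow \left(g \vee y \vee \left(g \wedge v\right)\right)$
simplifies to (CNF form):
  $g \vee y \vee \neg v$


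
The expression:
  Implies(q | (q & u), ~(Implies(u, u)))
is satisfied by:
  {q: False}
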